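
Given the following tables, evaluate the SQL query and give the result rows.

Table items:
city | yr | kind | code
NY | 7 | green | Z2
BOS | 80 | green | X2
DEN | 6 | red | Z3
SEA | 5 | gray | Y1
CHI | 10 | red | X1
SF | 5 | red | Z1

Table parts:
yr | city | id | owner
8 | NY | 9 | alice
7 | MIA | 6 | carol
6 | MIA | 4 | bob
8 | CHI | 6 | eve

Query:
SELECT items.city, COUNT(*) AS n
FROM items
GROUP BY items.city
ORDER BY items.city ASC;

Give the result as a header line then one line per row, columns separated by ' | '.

== RESULT ==
items.city | n
BOS | 1
CHI | 1
DEN | 1
NY | 1
SEA | 1
SF | 1

Derivation:
After GROUP BY (6 rows):
items.city | n
NY | 1
BOS | 1
DEN | 1
SEA | 1
CHI | 1
SF | 1
After ORDER BY (6 rows):
items.city | n
BOS | 1
CHI | 1
DEN | 1
NY | 1
SEA | 1
SF | 1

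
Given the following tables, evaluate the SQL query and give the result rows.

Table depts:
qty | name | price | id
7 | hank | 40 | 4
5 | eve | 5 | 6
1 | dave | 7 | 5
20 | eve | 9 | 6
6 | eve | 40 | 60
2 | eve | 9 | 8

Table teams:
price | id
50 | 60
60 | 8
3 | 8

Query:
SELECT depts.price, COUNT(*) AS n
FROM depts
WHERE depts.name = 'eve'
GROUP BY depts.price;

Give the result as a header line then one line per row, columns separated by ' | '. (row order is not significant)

== RESULT ==
depts.price | n
5 | 1
9 | 2
40 | 1

Derivation:
After WHERE (4 rows):
depts.qty | depts.name | depts.price | depts.id
5 | eve | 5 | 6
20 | eve | 9 | 6
6 | eve | 40 | 60
2 | eve | 9 | 8
After GROUP BY (3 rows):
depts.price | n
5 | 1
9 | 2
40 | 1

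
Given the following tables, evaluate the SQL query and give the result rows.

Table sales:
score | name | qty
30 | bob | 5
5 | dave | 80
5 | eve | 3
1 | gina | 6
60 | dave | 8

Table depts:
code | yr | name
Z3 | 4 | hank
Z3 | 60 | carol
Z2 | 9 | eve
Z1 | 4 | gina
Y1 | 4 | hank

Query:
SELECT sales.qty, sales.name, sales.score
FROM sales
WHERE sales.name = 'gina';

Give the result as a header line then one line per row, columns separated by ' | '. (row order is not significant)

After WHERE (1 rows):
sales.score | sales.name | sales.qty
1 | gina | 6
After SELECT (1 rows):
sales.qty | sales.name | sales.score
6 | gina | 1

== RESULT ==
sales.qty | sales.name | sales.score
6 | gina | 1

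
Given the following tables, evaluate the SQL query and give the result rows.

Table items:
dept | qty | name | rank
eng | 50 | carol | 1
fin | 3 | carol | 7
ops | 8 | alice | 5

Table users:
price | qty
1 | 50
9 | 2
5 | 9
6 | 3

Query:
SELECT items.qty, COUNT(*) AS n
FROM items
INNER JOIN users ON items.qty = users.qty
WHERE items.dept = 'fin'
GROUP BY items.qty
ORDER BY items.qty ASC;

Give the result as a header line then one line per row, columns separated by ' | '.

== RESULT ==
items.qty | n
3 | 1

Derivation:
After JOIN users (2 rows):
items.dept | items.qty | items.name | items.rank | users.price | users.qty
eng | 50 | carol | 1 | 1 | 50
fin | 3 | carol | 7 | 6 | 3
After WHERE (1 rows):
items.dept | items.qty | items.name | items.rank | users.price | users.qty
fin | 3 | carol | 7 | 6 | 3
After GROUP BY (1 rows):
items.qty | n
3 | 1
After ORDER BY (1 rows):
items.qty | n
3 | 1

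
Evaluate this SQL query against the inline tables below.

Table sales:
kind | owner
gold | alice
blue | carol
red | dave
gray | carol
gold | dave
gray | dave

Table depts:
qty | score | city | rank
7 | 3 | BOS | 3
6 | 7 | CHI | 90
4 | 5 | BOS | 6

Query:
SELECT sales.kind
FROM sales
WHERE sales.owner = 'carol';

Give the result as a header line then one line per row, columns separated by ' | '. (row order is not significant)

== RESULT ==
sales.kind
blue
gray

Derivation:
After WHERE (2 rows):
sales.kind | sales.owner
blue | carol
gray | carol
After SELECT (2 rows):
sales.kind
blue
gray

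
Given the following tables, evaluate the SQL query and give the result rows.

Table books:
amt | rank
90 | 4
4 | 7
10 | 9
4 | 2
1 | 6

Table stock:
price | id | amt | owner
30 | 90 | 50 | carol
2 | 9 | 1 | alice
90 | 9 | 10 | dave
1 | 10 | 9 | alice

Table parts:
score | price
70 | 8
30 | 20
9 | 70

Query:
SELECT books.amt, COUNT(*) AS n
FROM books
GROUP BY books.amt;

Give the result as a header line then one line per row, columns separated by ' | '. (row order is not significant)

After GROUP BY (4 rows):
books.amt | n
90 | 1
4 | 2
10 | 1
1 | 1

== RESULT ==
books.amt | n
90 | 1
4 | 2
10 | 1
1 | 1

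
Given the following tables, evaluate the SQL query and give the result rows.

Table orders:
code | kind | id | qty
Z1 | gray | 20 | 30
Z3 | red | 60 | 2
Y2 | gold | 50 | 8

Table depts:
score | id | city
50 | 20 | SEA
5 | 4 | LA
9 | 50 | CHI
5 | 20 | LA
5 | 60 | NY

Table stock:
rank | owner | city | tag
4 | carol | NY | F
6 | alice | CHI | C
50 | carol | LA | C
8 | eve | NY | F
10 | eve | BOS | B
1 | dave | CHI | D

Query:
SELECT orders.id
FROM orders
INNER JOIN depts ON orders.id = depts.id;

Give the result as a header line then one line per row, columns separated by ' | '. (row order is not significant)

== RESULT ==
orders.id
20
20
60
50

Derivation:
After JOIN depts (4 rows):
orders.code | orders.kind | orders.id | orders.qty | depts.score | depts.id | depts.city
Z1 | gray | 20 | 30 | 50 | 20 | SEA
Z1 | gray | 20 | 30 | 5 | 20 | LA
Z3 | red | 60 | 2 | 5 | 60 | NY
Y2 | gold | 50 | 8 | 9 | 50 | CHI
After SELECT (4 rows):
orders.id
20
20
60
50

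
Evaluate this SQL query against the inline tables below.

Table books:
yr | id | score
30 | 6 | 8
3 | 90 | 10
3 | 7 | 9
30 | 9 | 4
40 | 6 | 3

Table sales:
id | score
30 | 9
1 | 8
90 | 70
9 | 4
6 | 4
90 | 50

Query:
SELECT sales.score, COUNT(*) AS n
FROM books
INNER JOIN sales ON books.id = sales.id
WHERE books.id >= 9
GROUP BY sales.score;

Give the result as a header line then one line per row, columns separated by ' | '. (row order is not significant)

After JOIN sales (5 rows):
books.yr | books.id | books.score | sales.id | sales.score
30 | 6 | 8 | 6 | 4
3 | 90 | 10 | 90 | 70
3 | 90 | 10 | 90 | 50
30 | 9 | 4 | 9 | 4
40 | 6 | 3 | 6 | 4
After WHERE (3 rows):
books.yr | books.id | books.score | sales.id | sales.score
3 | 90 | 10 | 90 | 70
3 | 90 | 10 | 90 | 50
30 | 9 | 4 | 9 | 4
After GROUP BY (3 rows):
sales.score | n
70 | 1
50 | 1
4 | 1

== RESULT ==
sales.score | n
70 | 1
50 | 1
4 | 1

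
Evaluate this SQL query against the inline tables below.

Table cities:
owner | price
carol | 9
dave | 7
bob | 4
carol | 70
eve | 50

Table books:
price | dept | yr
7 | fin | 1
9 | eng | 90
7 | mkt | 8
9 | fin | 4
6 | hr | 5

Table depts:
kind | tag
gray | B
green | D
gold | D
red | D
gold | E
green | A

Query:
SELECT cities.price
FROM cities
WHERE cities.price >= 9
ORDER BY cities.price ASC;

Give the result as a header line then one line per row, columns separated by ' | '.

== RESULT ==
cities.price
9
50
70

Derivation:
After WHERE (3 rows):
cities.owner | cities.price
carol | 9
carol | 70
eve | 50
After SELECT (3 rows):
cities.price
9
70
50
After ORDER BY (3 rows):
cities.price
9
50
70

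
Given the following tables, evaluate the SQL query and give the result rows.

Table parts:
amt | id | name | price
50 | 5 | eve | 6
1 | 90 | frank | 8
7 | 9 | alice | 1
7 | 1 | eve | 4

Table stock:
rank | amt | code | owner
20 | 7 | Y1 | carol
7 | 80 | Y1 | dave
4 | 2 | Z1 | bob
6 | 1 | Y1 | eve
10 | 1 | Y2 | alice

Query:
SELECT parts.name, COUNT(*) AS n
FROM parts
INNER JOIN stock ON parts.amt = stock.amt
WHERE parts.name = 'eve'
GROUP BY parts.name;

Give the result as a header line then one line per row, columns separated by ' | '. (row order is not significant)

== RESULT ==
parts.name | n
eve | 1

Derivation:
After JOIN stock (4 rows):
parts.amt | parts.id | parts.name | parts.price | stock.rank | stock.amt | stock.code | stock.owner
1 | 90 | frank | 8 | 6 | 1 | Y1 | eve
1 | 90 | frank | 8 | 10 | 1 | Y2 | alice
7 | 9 | alice | 1 | 20 | 7 | Y1 | carol
7 | 1 | eve | 4 | 20 | 7 | Y1 | carol
After WHERE (1 rows):
parts.amt | parts.id | parts.name | parts.price | stock.rank | stock.amt | stock.code | stock.owner
7 | 1 | eve | 4 | 20 | 7 | Y1 | carol
After GROUP BY (1 rows):
parts.name | n
eve | 1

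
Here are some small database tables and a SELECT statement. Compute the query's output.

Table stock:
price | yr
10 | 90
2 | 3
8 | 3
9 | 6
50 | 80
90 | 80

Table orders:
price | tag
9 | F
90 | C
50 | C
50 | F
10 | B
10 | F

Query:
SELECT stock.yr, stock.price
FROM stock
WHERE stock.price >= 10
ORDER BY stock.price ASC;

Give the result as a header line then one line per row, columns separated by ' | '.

After WHERE (3 rows):
stock.price | stock.yr
10 | 90
50 | 80
90 | 80
After SELECT (3 rows):
stock.yr | stock.price
90 | 10
80 | 50
80 | 90
After ORDER BY (3 rows):
stock.yr | stock.price
90 | 10
80 | 50
80 | 90

== RESULT ==
stock.yr | stock.price
90 | 10
80 | 50
80 | 90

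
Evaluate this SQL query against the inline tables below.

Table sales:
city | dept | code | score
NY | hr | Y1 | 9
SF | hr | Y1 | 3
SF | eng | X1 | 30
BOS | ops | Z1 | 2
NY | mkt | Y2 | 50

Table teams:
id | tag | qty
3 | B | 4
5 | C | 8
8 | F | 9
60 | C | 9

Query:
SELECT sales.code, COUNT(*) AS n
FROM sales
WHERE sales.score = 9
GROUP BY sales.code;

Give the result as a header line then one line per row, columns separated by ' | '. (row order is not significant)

After WHERE (1 rows):
sales.city | sales.dept | sales.code | sales.score
NY | hr | Y1 | 9
After GROUP BY (1 rows):
sales.code | n
Y1 | 1

== RESULT ==
sales.code | n
Y1 | 1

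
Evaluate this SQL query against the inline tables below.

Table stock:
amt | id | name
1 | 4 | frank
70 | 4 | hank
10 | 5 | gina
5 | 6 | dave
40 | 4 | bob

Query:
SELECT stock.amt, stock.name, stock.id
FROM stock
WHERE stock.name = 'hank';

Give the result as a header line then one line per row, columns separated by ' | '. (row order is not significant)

After WHERE (1 rows):
stock.amt | stock.id | stock.name
70 | 4 | hank
After SELECT (1 rows):
stock.amt | stock.name | stock.id
70 | hank | 4

== RESULT ==
stock.amt | stock.name | stock.id
70 | hank | 4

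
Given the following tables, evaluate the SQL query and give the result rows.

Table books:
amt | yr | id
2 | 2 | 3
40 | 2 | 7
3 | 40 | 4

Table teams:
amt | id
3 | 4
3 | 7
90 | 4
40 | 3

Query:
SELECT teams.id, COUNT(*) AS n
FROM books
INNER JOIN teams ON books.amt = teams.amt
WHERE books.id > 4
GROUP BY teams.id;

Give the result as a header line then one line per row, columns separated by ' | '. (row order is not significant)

== RESULT ==
teams.id | n
3 | 1

Derivation:
After JOIN teams (3 rows):
books.amt | books.yr | books.id | teams.amt | teams.id
40 | 2 | 7 | 40 | 3
3 | 40 | 4 | 3 | 4
3 | 40 | 4 | 3 | 7
After WHERE (1 rows):
books.amt | books.yr | books.id | teams.amt | teams.id
40 | 2 | 7 | 40 | 3
After GROUP BY (1 rows):
teams.id | n
3 | 1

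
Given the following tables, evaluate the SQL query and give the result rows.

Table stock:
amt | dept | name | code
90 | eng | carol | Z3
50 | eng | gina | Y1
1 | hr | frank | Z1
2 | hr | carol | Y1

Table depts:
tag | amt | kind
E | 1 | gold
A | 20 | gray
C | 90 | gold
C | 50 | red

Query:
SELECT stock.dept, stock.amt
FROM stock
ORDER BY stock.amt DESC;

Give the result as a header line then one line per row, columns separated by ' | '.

== RESULT ==
stock.dept | stock.amt
eng | 90
eng | 50
hr | 2
hr | 1

Derivation:
After SELECT (4 rows):
stock.dept | stock.amt
eng | 90
eng | 50
hr | 1
hr | 2
After ORDER BY (4 rows):
stock.dept | stock.amt
eng | 90
eng | 50
hr | 2
hr | 1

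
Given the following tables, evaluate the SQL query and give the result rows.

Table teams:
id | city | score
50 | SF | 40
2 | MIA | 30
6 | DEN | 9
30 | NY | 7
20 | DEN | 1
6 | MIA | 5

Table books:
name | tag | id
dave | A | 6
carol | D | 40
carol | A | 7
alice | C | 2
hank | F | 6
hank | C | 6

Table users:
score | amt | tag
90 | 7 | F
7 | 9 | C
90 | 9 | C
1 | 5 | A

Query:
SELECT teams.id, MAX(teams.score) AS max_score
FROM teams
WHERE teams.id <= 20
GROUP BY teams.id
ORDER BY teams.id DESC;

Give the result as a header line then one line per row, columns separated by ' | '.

== RESULT ==
teams.id | max_score
20 | 1
6 | 9
2 | 30

Derivation:
After WHERE (4 rows):
teams.id | teams.city | teams.score
2 | MIA | 30
6 | DEN | 9
20 | DEN | 1
6 | MIA | 5
After GROUP BY (3 rows):
teams.id | max_score
2 | 30
6 | 9
20 | 1
After ORDER BY (3 rows):
teams.id | max_score
20 | 1
6 | 9
2 | 30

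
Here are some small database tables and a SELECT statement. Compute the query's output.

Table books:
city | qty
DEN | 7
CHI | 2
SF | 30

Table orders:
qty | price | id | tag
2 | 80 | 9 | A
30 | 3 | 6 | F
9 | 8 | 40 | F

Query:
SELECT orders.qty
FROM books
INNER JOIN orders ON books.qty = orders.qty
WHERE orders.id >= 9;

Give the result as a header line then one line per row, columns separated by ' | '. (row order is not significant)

After JOIN orders (2 rows):
books.city | books.qty | orders.qty | orders.price | orders.id | orders.tag
CHI | 2 | 2 | 80 | 9 | A
SF | 30 | 30 | 3 | 6 | F
After WHERE (1 rows):
books.city | books.qty | orders.qty | orders.price | orders.id | orders.tag
CHI | 2 | 2 | 80 | 9 | A
After SELECT (1 rows):
orders.qty
2

== RESULT ==
orders.qty
2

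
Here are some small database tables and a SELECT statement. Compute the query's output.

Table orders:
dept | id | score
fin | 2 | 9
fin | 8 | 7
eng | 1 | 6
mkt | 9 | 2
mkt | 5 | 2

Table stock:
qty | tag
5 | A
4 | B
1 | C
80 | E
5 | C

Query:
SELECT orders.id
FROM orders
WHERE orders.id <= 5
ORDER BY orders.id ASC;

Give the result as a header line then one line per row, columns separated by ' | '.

After WHERE (3 rows):
orders.dept | orders.id | orders.score
fin | 2 | 9
eng | 1 | 6
mkt | 5 | 2
After SELECT (3 rows):
orders.id
2
1
5
After ORDER BY (3 rows):
orders.id
1
2
5

== RESULT ==
orders.id
1
2
5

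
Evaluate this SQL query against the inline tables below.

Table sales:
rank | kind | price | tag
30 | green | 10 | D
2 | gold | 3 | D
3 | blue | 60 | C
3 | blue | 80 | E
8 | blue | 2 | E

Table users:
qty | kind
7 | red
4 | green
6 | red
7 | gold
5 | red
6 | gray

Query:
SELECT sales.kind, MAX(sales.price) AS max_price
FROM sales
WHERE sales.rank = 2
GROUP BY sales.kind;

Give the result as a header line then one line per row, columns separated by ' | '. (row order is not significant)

== RESULT ==
sales.kind | max_price
gold | 3

Derivation:
After WHERE (1 rows):
sales.rank | sales.kind | sales.price | sales.tag
2 | gold | 3 | D
After GROUP BY (1 rows):
sales.kind | max_price
gold | 3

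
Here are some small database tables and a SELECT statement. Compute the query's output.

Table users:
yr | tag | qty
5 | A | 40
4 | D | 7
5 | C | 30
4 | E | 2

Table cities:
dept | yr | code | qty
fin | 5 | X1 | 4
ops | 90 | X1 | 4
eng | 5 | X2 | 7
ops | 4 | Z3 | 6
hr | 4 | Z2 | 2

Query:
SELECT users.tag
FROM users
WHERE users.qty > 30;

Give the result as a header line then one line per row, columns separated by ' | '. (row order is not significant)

After WHERE (1 rows):
users.yr | users.tag | users.qty
5 | A | 40
After SELECT (1 rows):
users.tag
A

== RESULT ==
users.tag
A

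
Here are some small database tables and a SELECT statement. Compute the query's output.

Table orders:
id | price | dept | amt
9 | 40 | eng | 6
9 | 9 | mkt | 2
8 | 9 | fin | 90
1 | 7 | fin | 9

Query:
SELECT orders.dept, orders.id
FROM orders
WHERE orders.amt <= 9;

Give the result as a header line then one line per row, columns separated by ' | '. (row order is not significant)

== RESULT ==
orders.dept | orders.id
eng | 9
mkt | 9
fin | 1

Derivation:
After WHERE (3 rows):
orders.id | orders.price | orders.dept | orders.amt
9 | 40 | eng | 6
9 | 9 | mkt | 2
1 | 7 | fin | 9
After SELECT (3 rows):
orders.dept | orders.id
eng | 9
mkt | 9
fin | 1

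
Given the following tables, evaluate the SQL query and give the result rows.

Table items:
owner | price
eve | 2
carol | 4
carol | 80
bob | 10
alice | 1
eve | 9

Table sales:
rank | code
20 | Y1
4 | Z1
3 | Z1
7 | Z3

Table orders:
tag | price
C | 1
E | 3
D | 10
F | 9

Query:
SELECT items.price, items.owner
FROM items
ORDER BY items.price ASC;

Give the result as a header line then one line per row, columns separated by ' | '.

== RESULT ==
items.price | items.owner
1 | alice
2 | eve
4 | carol
9 | eve
10 | bob
80 | carol

Derivation:
After SELECT (6 rows):
items.price | items.owner
2 | eve
4 | carol
80 | carol
10 | bob
1 | alice
9 | eve
After ORDER BY (6 rows):
items.price | items.owner
1 | alice
2 | eve
4 | carol
9 | eve
10 | bob
80 | carol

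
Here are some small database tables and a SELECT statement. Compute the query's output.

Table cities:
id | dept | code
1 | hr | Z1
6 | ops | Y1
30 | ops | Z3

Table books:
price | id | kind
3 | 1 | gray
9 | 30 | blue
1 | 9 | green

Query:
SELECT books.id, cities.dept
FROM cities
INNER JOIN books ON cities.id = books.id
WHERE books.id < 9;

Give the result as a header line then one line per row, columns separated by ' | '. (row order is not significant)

== RESULT ==
books.id | cities.dept
1 | hr

Derivation:
After JOIN books (2 rows):
cities.id | cities.dept | cities.code | books.price | books.id | books.kind
1 | hr | Z1 | 3 | 1 | gray
30 | ops | Z3 | 9 | 30 | blue
After WHERE (1 rows):
cities.id | cities.dept | cities.code | books.price | books.id | books.kind
1 | hr | Z1 | 3 | 1 | gray
After SELECT (1 rows):
books.id | cities.dept
1 | hr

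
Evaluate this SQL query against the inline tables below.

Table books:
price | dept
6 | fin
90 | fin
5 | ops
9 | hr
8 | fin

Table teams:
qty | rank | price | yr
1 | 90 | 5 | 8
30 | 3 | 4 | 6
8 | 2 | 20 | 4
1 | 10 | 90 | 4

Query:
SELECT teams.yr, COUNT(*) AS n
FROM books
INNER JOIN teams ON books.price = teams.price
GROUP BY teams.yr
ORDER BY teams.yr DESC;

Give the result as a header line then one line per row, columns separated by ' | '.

== RESULT ==
teams.yr | n
8 | 1
4 | 1

Derivation:
After JOIN teams (2 rows):
books.price | books.dept | teams.qty | teams.rank | teams.price | teams.yr
90 | fin | 1 | 10 | 90 | 4
5 | ops | 1 | 90 | 5 | 8
After GROUP BY (2 rows):
teams.yr | n
4 | 1
8 | 1
After ORDER BY (2 rows):
teams.yr | n
8 | 1
4 | 1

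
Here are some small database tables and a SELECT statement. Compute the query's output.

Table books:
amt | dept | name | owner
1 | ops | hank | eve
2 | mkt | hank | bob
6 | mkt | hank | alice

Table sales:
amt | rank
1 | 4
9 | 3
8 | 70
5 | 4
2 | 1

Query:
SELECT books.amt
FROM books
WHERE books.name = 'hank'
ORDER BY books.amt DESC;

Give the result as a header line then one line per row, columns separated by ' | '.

== RESULT ==
books.amt
6
2
1

Derivation:
After WHERE (3 rows):
books.amt | books.dept | books.name | books.owner
1 | ops | hank | eve
2 | mkt | hank | bob
6 | mkt | hank | alice
After SELECT (3 rows):
books.amt
1
2
6
After ORDER BY (3 rows):
books.amt
6
2
1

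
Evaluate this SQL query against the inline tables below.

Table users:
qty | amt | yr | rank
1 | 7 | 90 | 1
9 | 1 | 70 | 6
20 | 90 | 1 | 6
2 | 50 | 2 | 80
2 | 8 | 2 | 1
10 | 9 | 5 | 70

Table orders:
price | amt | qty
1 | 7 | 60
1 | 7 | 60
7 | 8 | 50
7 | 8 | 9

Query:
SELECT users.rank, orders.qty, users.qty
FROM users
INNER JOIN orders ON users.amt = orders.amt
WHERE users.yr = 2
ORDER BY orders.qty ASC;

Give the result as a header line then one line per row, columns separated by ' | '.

== RESULT ==
users.rank | orders.qty | users.qty
1 | 9 | 2
1 | 50 | 2

Derivation:
After JOIN orders (4 rows):
users.qty | users.amt | users.yr | users.rank | orders.price | orders.amt | orders.qty
1 | 7 | 90 | 1 | 1 | 7 | 60
1 | 7 | 90 | 1 | 1 | 7 | 60
2 | 8 | 2 | 1 | 7 | 8 | 50
2 | 8 | 2 | 1 | 7 | 8 | 9
After WHERE (2 rows):
users.qty | users.amt | users.yr | users.rank | orders.price | orders.amt | orders.qty
2 | 8 | 2 | 1 | 7 | 8 | 50
2 | 8 | 2 | 1 | 7 | 8 | 9
After SELECT (2 rows):
users.rank | orders.qty | users.qty
1 | 50 | 2
1 | 9 | 2
After ORDER BY (2 rows):
users.rank | orders.qty | users.qty
1 | 9 | 2
1 | 50 | 2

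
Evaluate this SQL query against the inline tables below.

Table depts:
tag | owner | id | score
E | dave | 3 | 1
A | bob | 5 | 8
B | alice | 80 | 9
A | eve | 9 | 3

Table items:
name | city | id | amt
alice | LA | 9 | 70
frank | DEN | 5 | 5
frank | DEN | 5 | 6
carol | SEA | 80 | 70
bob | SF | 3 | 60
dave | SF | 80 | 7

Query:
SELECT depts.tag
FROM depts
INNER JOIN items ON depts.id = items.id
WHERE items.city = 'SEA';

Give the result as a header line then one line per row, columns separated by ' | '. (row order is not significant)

After JOIN items (6 rows):
depts.tag | depts.owner | depts.id | depts.score | items.name | items.city | items.id | items.amt
E | dave | 3 | 1 | bob | SF | 3 | 60
A | bob | 5 | 8 | frank | DEN | 5 | 5
A | bob | 5 | 8 | frank | DEN | 5 | 6
B | alice | 80 | 9 | carol | SEA | 80 | 70
B | alice | 80 | 9 | dave | SF | 80 | 7
A | eve | 9 | 3 | alice | LA | 9 | 70
After WHERE (1 rows):
depts.tag | depts.owner | depts.id | depts.score | items.name | items.city | items.id | items.amt
B | alice | 80 | 9 | carol | SEA | 80 | 70
After SELECT (1 rows):
depts.tag
B

== RESULT ==
depts.tag
B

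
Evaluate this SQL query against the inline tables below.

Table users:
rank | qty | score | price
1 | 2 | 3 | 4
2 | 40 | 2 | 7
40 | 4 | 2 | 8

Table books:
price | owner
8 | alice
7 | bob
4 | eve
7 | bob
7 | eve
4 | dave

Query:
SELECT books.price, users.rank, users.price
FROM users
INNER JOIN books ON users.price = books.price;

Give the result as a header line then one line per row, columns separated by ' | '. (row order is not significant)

After JOIN books (6 rows):
users.rank | users.qty | users.score | users.price | books.price | books.owner
1 | 2 | 3 | 4 | 4 | eve
1 | 2 | 3 | 4 | 4 | dave
2 | 40 | 2 | 7 | 7 | bob
2 | 40 | 2 | 7 | 7 | bob
2 | 40 | 2 | 7 | 7 | eve
40 | 4 | 2 | 8 | 8 | alice
After SELECT (6 rows):
books.price | users.rank | users.price
4 | 1 | 4
4 | 1 | 4
7 | 2 | 7
7 | 2 | 7
7 | 2 | 7
8 | 40 | 8

== RESULT ==
books.price | users.rank | users.price
4 | 1 | 4
4 | 1 | 4
7 | 2 | 7
7 | 2 | 7
7 | 2 | 7
8 | 40 | 8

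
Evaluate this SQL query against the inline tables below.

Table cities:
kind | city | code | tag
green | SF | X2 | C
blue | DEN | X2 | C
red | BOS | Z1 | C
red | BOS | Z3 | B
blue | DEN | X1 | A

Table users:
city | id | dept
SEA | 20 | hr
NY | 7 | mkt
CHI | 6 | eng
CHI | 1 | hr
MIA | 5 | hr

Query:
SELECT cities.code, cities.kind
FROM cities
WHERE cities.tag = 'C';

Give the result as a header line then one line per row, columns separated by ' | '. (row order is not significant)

== RESULT ==
cities.code | cities.kind
X2 | green
X2 | blue
Z1 | red

Derivation:
After WHERE (3 rows):
cities.kind | cities.city | cities.code | cities.tag
green | SF | X2 | C
blue | DEN | X2 | C
red | BOS | Z1 | C
After SELECT (3 rows):
cities.code | cities.kind
X2 | green
X2 | blue
Z1 | red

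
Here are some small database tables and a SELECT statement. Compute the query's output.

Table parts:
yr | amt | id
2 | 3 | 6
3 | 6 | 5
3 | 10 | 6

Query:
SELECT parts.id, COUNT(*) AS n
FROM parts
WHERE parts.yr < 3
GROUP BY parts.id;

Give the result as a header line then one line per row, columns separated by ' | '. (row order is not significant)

After WHERE (1 rows):
parts.yr | parts.amt | parts.id
2 | 3 | 6
After GROUP BY (1 rows):
parts.id | n
6 | 1

== RESULT ==
parts.id | n
6 | 1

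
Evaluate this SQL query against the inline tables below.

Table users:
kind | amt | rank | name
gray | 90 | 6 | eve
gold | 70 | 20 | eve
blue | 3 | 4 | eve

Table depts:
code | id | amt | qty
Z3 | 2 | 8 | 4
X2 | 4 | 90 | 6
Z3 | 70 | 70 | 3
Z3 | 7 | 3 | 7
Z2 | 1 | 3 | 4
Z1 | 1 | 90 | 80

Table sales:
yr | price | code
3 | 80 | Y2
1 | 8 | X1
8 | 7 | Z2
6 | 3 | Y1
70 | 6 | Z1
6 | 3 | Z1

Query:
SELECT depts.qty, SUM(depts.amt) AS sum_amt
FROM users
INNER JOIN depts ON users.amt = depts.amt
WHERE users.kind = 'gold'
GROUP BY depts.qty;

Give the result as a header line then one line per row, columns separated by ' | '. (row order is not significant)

== RESULT ==
depts.qty | sum_amt
3 | 70

Derivation:
After JOIN depts (5 rows):
users.kind | users.amt | users.rank | users.name | depts.code | depts.id | depts.amt | depts.qty
gray | 90 | 6 | eve | X2 | 4 | 90 | 6
gray | 90 | 6 | eve | Z1 | 1 | 90 | 80
gold | 70 | 20 | eve | Z3 | 70 | 70 | 3
blue | 3 | 4 | eve | Z3 | 7 | 3 | 7
blue | 3 | 4 | eve | Z2 | 1 | 3 | 4
After WHERE (1 rows):
users.kind | users.amt | users.rank | users.name | depts.code | depts.id | depts.amt | depts.qty
gold | 70 | 20 | eve | Z3 | 70 | 70 | 3
After GROUP BY (1 rows):
depts.qty | sum_amt
3 | 70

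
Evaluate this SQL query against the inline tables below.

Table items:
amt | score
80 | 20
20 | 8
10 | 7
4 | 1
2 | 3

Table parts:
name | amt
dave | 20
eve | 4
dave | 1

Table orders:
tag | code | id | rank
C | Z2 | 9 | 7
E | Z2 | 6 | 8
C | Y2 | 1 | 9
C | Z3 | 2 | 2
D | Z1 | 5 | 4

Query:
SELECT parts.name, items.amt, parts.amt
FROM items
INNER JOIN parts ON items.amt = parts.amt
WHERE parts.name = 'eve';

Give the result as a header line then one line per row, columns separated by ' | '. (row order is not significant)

== RESULT ==
parts.name | items.amt | parts.amt
eve | 4 | 4

Derivation:
After JOIN parts (2 rows):
items.amt | items.score | parts.name | parts.amt
20 | 8 | dave | 20
4 | 1 | eve | 4
After WHERE (1 rows):
items.amt | items.score | parts.name | parts.amt
4 | 1 | eve | 4
After SELECT (1 rows):
parts.name | items.amt | parts.amt
eve | 4 | 4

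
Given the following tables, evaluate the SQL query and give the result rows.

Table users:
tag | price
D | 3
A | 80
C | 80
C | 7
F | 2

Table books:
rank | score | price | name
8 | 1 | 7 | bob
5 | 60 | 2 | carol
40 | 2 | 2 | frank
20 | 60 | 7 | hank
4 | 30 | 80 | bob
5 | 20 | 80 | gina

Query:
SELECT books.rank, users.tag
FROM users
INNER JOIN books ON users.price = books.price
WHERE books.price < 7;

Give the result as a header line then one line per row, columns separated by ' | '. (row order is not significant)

After JOIN books (8 rows):
users.tag | users.price | books.rank | books.score | books.price | books.name
A | 80 | 4 | 30 | 80 | bob
A | 80 | 5 | 20 | 80 | gina
C | 80 | 4 | 30 | 80 | bob
C | 80 | 5 | 20 | 80 | gina
C | 7 | 8 | 1 | 7 | bob
C | 7 | 20 | 60 | 7 | hank
F | 2 | 5 | 60 | 2 | carol
F | 2 | 40 | 2 | 2 | frank
After WHERE (2 rows):
users.tag | users.price | books.rank | books.score | books.price | books.name
F | 2 | 5 | 60 | 2 | carol
F | 2 | 40 | 2 | 2 | frank
After SELECT (2 rows):
books.rank | users.tag
5 | F
40 | F

== RESULT ==
books.rank | users.tag
5 | F
40 | F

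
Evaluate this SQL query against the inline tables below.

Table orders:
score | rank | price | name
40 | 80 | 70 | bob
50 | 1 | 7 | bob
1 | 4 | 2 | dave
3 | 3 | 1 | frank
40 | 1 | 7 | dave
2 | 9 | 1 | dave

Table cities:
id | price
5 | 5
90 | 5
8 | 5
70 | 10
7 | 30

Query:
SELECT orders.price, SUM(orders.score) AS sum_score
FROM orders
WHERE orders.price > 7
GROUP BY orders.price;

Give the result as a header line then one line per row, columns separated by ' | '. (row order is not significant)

After WHERE (1 rows):
orders.score | orders.rank | orders.price | orders.name
40 | 80 | 70 | bob
After GROUP BY (1 rows):
orders.price | sum_score
70 | 40

== RESULT ==
orders.price | sum_score
70 | 40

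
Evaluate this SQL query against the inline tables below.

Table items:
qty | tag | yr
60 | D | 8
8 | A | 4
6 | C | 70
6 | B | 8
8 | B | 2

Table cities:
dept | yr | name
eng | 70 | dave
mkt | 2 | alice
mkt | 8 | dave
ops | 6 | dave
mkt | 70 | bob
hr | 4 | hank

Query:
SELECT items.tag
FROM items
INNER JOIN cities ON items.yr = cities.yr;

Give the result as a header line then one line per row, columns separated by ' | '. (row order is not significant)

== RESULT ==
items.tag
D
A
C
C
B
B

Derivation:
After JOIN cities (6 rows):
items.qty | items.tag | items.yr | cities.dept | cities.yr | cities.name
60 | D | 8 | mkt | 8 | dave
8 | A | 4 | hr | 4 | hank
6 | C | 70 | eng | 70 | dave
6 | C | 70 | mkt | 70 | bob
6 | B | 8 | mkt | 8 | dave
8 | B | 2 | mkt | 2 | alice
After SELECT (6 rows):
items.tag
D
A
C
C
B
B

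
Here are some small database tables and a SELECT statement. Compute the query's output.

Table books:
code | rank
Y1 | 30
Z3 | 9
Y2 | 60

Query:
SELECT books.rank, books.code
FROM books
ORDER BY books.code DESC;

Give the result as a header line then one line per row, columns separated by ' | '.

== RESULT ==
books.rank | books.code
9 | Z3
60 | Y2
30 | Y1

Derivation:
After SELECT (3 rows):
books.rank | books.code
30 | Y1
9 | Z3
60 | Y2
After ORDER BY (3 rows):
books.rank | books.code
9 | Z3
60 | Y2
30 | Y1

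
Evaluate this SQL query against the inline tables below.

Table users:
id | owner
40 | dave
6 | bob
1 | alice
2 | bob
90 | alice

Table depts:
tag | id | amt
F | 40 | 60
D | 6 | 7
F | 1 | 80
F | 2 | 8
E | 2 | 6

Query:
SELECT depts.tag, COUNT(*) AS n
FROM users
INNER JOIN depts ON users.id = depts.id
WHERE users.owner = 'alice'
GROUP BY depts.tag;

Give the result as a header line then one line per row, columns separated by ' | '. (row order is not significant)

== RESULT ==
depts.tag | n
F | 1

Derivation:
After JOIN depts (5 rows):
users.id | users.owner | depts.tag | depts.id | depts.amt
40 | dave | F | 40 | 60
6 | bob | D | 6 | 7
1 | alice | F | 1 | 80
2 | bob | F | 2 | 8
2 | bob | E | 2 | 6
After WHERE (1 rows):
users.id | users.owner | depts.tag | depts.id | depts.amt
1 | alice | F | 1 | 80
After GROUP BY (1 rows):
depts.tag | n
F | 1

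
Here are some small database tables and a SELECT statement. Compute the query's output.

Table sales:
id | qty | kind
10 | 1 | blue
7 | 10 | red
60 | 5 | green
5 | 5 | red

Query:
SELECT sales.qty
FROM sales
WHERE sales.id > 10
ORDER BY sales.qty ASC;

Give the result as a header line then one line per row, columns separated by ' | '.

== RESULT ==
sales.qty
5

Derivation:
After WHERE (1 rows):
sales.id | sales.qty | sales.kind
60 | 5 | green
After SELECT (1 rows):
sales.qty
5
After ORDER BY (1 rows):
sales.qty
5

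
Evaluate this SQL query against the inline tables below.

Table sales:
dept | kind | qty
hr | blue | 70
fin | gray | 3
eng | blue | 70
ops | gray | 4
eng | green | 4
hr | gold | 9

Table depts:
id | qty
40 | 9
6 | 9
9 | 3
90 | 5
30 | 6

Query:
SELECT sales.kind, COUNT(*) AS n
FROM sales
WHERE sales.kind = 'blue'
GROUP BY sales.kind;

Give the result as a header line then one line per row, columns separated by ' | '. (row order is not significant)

After WHERE (2 rows):
sales.dept | sales.kind | sales.qty
hr | blue | 70
eng | blue | 70
After GROUP BY (1 rows):
sales.kind | n
blue | 2

== RESULT ==
sales.kind | n
blue | 2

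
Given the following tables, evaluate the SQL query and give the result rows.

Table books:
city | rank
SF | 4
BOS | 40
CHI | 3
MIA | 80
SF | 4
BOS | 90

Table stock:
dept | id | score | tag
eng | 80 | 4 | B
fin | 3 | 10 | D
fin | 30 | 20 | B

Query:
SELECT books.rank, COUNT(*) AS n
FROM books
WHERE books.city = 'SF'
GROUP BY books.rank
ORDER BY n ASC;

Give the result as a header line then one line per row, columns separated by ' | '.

== RESULT ==
books.rank | n
4 | 2

Derivation:
After WHERE (2 rows):
books.city | books.rank
SF | 4
SF | 4
After GROUP BY (1 rows):
books.rank | n
4 | 2
After ORDER BY (1 rows):
books.rank | n
4 | 2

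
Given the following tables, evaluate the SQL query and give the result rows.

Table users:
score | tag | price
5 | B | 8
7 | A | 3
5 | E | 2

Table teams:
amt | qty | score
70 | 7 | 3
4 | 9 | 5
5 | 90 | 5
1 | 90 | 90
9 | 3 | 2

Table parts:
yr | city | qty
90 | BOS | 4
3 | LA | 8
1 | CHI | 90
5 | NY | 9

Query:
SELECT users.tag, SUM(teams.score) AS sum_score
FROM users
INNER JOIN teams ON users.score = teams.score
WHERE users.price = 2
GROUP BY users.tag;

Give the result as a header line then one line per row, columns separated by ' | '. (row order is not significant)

== RESULT ==
users.tag | sum_score
E | 10

Derivation:
After JOIN teams (4 rows):
users.score | users.tag | users.price | teams.amt | teams.qty | teams.score
5 | B | 8 | 4 | 9 | 5
5 | B | 8 | 5 | 90 | 5
5 | E | 2 | 4 | 9 | 5
5 | E | 2 | 5 | 90 | 5
After WHERE (2 rows):
users.score | users.tag | users.price | teams.amt | teams.qty | teams.score
5 | E | 2 | 4 | 9 | 5
5 | E | 2 | 5 | 90 | 5
After GROUP BY (1 rows):
users.tag | sum_score
E | 10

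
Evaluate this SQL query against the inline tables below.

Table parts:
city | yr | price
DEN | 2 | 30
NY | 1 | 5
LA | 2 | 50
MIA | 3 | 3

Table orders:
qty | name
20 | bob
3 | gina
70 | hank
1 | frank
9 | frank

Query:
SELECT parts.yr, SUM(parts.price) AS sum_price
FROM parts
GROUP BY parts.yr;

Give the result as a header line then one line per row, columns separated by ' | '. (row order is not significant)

After GROUP BY (3 rows):
parts.yr | sum_price
2 | 80
1 | 5
3 | 3

== RESULT ==
parts.yr | sum_price
2 | 80
1 | 5
3 | 3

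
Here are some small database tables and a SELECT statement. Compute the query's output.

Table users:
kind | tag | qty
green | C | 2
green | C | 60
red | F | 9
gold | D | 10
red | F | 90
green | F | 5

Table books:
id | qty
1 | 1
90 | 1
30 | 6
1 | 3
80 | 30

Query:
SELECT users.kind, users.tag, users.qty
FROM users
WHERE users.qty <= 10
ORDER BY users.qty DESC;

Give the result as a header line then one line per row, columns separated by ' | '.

== RESULT ==
users.kind | users.tag | users.qty
gold | D | 10
red | F | 9
green | F | 5
green | C | 2

Derivation:
After WHERE (4 rows):
users.kind | users.tag | users.qty
green | C | 2
red | F | 9
gold | D | 10
green | F | 5
After SELECT (4 rows):
users.kind | users.tag | users.qty
green | C | 2
red | F | 9
gold | D | 10
green | F | 5
After ORDER BY (4 rows):
users.kind | users.tag | users.qty
gold | D | 10
red | F | 9
green | F | 5
green | C | 2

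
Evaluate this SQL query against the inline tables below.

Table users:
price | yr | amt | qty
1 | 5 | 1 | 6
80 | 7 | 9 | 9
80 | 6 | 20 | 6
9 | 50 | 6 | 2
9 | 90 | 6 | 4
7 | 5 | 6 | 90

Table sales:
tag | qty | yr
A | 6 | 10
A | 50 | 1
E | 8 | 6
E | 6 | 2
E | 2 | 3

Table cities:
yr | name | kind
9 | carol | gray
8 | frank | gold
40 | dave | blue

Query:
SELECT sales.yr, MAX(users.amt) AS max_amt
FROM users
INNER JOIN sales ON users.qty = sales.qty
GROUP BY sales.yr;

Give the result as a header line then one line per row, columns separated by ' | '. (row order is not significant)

== RESULT ==
sales.yr | max_amt
10 | 20
2 | 20
3 | 6

Derivation:
After JOIN sales (5 rows):
users.price | users.yr | users.amt | users.qty | sales.tag | sales.qty | sales.yr
1 | 5 | 1 | 6 | A | 6 | 10
1 | 5 | 1 | 6 | E | 6 | 2
80 | 6 | 20 | 6 | A | 6 | 10
80 | 6 | 20 | 6 | E | 6 | 2
9 | 50 | 6 | 2 | E | 2 | 3
After GROUP BY (3 rows):
sales.yr | max_amt
10 | 20
2 | 20
3 | 6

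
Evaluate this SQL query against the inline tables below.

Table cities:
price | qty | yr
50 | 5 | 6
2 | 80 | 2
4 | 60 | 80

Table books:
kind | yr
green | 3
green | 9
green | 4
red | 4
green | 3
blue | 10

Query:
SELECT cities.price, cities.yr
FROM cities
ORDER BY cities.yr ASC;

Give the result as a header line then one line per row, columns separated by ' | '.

After SELECT (3 rows):
cities.price | cities.yr
50 | 6
2 | 2
4 | 80
After ORDER BY (3 rows):
cities.price | cities.yr
2 | 2
50 | 6
4 | 80

== RESULT ==
cities.price | cities.yr
2 | 2
50 | 6
4 | 80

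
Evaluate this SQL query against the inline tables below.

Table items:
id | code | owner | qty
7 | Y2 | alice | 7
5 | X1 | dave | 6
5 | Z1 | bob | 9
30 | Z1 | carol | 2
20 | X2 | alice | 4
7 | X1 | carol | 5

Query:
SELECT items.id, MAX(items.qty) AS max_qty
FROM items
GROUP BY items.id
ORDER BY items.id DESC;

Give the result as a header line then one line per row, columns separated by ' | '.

After GROUP BY (4 rows):
items.id | max_qty
7 | 7
5 | 9
30 | 2
20 | 4
After ORDER BY (4 rows):
items.id | max_qty
30 | 2
20 | 4
7 | 7
5 | 9

== RESULT ==
items.id | max_qty
30 | 2
20 | 4
7 | 7
5 | 9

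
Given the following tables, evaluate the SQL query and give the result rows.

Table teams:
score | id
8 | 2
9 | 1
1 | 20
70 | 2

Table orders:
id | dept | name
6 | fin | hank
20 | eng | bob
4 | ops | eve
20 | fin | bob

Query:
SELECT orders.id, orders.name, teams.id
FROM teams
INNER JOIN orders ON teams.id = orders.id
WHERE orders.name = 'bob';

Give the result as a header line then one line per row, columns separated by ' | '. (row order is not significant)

== RESULT ==
orders.id | orders.name | teams.id
20 | bob | 20
20 | bob | 20

Derivation:
After JOIN orders (2 rows):
teams.score | teams.id | orders.id | orders.dept | orders.name
1 | 20 | 20 | eng | bob
1 | 20 | 20 | fin | bob
After WHERE (2 rows):
teams.score | teams.id | orders.id | orders.dept | orders.name
1 | 20 | 20 | eng | bob
1 | 20 | 20 | fin | bob
After SELECT (2 rows):
orders.id | orders.name | teams.id
20 | bob | 20
20 | bob | 20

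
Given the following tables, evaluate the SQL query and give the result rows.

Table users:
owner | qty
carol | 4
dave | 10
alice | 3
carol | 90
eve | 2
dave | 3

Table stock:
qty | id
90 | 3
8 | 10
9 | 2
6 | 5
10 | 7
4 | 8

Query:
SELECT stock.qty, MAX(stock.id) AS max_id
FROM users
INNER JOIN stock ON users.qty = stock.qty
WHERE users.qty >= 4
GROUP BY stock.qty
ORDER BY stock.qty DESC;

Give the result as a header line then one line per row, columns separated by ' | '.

After JOIN stock (3 rows):
users.owner | users.qty | stock.qty | stock.id
carol | 4 | 4 | 8
dave | 10 | 10 | 7
carol | 90 | 90 | 3
After WHERE (3 rows):
users.owner | users.qty | stock.qty | stock.id
carol | 4 | 4 | 8
dave | 10 | 10 | 7
carol | 90 | 90 | 3
After GROUP BY (3 rows):
stock.qty | max_id
4 | 8
10 | 7
90 | 3
After ORDER BY (3 rows):
stock.qty | max_id
90 | 3
10 | 7
4 | 8

== RESULT ==
stock.qty | max_id
90 | 3
10 | 7
4 | 8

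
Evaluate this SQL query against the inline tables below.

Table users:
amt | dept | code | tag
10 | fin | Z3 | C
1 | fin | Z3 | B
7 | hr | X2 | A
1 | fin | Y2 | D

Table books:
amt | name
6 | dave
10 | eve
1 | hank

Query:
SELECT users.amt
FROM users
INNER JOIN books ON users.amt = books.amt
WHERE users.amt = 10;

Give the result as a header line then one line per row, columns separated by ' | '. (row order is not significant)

After JOIN books (3 rows):
users.amt | users.dept | users.code | users.tag | books.amt | books.name
10 | fin | Z3 | C | 10 | eve
1 | fin | Z3 | B | 1 | hank
1 | fin | Y2 | D | 1 | hank
After WHERE (1 rows):
users.amt | users.dept | users.code | users.tag | books.amt | books.name
10 | fin | Z3 | C | 10 | eve
After SELECT (1 rows):
users.amt
10

== RESULT ==
users.amt
10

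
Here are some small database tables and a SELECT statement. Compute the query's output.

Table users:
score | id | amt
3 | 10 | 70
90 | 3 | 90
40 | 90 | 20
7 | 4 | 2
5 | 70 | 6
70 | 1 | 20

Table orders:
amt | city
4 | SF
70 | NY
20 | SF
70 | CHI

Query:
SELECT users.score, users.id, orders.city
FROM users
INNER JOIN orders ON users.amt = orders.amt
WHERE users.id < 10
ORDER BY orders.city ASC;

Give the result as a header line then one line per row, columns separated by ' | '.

== RESULT ==
users.score | users.id | orders.city
70 | 1 | SF

Derivation:
After JOIN orders (4 rows):
users.score | users.id | users.amt | orders.amt | orders.city
3 | 10 | 70 | 70 | NY
3 | 10 | 70 | 70 | CHI
40 | 90 | 20 | 20 | SF
70 | 1 | 20 | 20 | SF
After WHERE (1 rows):
users.score | users.id | users.amt | orders.amt | orders.city
70 | 1 | 20 | 20 | SF
After SELECT (1 rows):
users.score | users.id | orders.city
70 | 1 | SF
After ORDER BY (1 rows):
users.score | users.id | orders.city
70 | 1 | SF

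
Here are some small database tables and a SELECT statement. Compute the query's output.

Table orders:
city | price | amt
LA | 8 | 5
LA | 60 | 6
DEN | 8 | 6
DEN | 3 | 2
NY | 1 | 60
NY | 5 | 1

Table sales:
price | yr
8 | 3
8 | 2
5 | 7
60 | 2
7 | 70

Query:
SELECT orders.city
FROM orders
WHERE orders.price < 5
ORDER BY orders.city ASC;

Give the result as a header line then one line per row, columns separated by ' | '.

== RESULT ==
orders.city
DEN
NY

Derivation:
After WHERE (2 rows):
orders.city | orders.price | orders.amt
DEN | 3 | 2
NY | 1 | 60
After SELECT (2 rows):
orders.city
DEN
NY
After ORDER BY (2 rows):
orders.city
DEN
NY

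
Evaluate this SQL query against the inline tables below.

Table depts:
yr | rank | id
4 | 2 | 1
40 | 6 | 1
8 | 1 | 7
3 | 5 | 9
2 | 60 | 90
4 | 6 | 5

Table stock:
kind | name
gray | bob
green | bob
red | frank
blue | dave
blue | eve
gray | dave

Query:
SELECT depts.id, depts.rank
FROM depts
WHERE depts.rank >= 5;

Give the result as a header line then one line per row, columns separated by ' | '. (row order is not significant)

== RESULT ==
depts.id | depts.rank
1 | 6
9 | 5
90 | 60
5 | 6

Derivation:
After WHERE (4 rows):
depts.yr | depts.rank | depts.id
40 | 6 | 1
3 | 5 | 9
2 | 60 | 90
4 | 6 | 5
After SELECT (4 rows):
depts.id | depts.rank
1 | 6
9 | 5
90 | 60
5 | 6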